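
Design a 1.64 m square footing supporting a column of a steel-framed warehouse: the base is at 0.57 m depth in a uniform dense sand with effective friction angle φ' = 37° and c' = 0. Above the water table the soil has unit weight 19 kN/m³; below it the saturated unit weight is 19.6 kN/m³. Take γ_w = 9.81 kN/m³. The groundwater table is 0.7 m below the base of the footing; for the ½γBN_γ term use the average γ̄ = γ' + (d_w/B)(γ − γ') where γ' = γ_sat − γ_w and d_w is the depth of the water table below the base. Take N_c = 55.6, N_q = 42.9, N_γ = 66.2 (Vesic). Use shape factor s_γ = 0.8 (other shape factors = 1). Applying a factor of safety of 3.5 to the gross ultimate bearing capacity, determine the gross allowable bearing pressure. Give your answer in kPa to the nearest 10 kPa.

q_all ≈ 300 kPa

Effective surcharge at the founding depth q = γ·D_f = 19 × 0.57 = 10.83 kPa.
With d_w = 0.7 m < B, γ̄ = 9.79 + (0.7/1.64) × (19 − 9.79) = 13.721 kN/m³.
q_ult = q·N_q + 0.5·γ·B·N_γ·s_γ
     = 10.83 × 42.9 + 0.5 × 13.721 × 1.64 × 66.2 × 0.8
     = 464.61 + 595.87 = 1060.5 kPa.
q_all = q_ult / FS = 1060.5 / 3.5 = 302.99 kPa.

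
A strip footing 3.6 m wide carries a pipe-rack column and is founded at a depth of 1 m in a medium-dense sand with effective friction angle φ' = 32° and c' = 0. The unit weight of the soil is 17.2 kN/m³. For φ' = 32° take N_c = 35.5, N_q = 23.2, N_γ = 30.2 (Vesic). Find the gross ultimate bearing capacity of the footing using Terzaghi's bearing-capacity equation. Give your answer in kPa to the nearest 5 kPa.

q_ult ≈ 1335 kPa

q = γ·D_f = 17.2 × 1 = 17.2 kPa.
q·N_q = 17.2 × 23.2 = 399.04 kPa
0.5·γ·B·N_γ = 0.5 × 17.2 × 3.6 × 30.2 = 934.99 kPa
q_ult = 399.04 + 934.99 = 1334 kPa.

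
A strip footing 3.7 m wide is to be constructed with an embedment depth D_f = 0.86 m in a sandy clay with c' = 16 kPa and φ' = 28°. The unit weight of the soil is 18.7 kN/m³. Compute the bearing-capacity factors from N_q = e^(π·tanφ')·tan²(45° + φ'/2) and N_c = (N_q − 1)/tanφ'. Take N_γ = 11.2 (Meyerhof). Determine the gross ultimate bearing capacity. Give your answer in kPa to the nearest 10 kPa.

q_ult ≈ 1040 kPa

tan28° = 0.5317, so N_q = e^(π×0.5317)·tan²(59°) = 5.314 × 2.77 = 14.72.
N_c = (14.72 − 1)/tan28° = 25.8.
q = γ·D_f = 18.7 × 0.86 = 16.082 kPa.
c·N_c = 16 × 25.803 = 412.85 kPa
q·N_q = 16.082 × 14.72 = 236.73 kPa
0.5·γ·B·N_γ = 0.5 × 18.7 × 3.7 × 11.2 = 387.46 kPa
q_ult = 412.85 + 236.73 + 387.46 = 1037 kPa.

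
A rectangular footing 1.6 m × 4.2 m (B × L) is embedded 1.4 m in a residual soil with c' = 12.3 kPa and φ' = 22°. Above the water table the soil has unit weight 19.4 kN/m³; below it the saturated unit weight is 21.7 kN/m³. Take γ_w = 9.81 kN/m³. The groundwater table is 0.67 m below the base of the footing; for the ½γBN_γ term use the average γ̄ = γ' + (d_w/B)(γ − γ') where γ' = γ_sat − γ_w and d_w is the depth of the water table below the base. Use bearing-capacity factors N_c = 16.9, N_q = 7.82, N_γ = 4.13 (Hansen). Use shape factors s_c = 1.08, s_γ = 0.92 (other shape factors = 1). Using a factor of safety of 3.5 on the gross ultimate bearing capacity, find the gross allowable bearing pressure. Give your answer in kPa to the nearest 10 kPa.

q_all ≈ 140 kPa

Overburden at base level: q = 19.4 × 1.4 = 27.16 kPa.
The water table is 0.67 m below the base (< B = 1.6 m), so the ½γBN_γ term uses γ̄ = γ' + (d_w/B)(γ − γ') = 11.89 + (0.67/1.6)(19.4 − 11.89) = 15.035 kN/m³.
Cohesion term c·N_c·s_c = 12.3 × 16.9 × 1.08 = 224.5 kPa; surcharge term q·N_q = 27.16 × 7.82 = 212.39 kPa; self-weight term 0.5·γ·B·N_γ·s_γ = 0.5 × 15.035 × 1.6 × 4.13 × 0.92 = 45.701 kPa.
q_ult = 224.5 + 212.39 + 45.701 = 482.59 kPa.
q_all = 482.59 / 3.5 = 137.88 kPa.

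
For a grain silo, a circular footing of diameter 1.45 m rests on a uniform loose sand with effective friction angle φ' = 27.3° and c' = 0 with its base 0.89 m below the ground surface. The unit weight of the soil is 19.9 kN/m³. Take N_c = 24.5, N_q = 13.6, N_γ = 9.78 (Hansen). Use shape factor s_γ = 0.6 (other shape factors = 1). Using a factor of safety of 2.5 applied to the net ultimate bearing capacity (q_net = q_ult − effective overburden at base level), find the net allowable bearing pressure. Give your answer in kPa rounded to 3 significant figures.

Effective surcharge at the founding depth q = γ·D_f = 19.9 × 0.89 = 17.711 kPa.
q_ult = q·N_q + 0.5·γ·B·N_γ·s_γ
     = 17.711 × 13.6 + 0.5 × 19.9 × 1.45 × 9.78 × 0.6
     = 240.87 + 84.661 = 325.53 kPa.
Net ultimate: q_net = 325.53 − 17.711 = 307.82 kPa.
q_all(net) = 307.82 / 2.5 = 123.13 kPa.

q_all(net) ≈ 123 kPa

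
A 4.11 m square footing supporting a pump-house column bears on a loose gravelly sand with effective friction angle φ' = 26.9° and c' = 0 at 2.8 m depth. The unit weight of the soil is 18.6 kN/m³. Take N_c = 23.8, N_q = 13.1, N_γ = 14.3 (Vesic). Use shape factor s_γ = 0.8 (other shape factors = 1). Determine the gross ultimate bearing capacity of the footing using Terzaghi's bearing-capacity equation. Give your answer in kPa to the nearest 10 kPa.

q_ult ≈ 1120 kPa

Overburden at base level: q = 18.6 × 2.8 = 52.08 kPa.
Surcharge term q·N_q = 52.08 × 13.1 = 682.25 kPa; self-weight term 0.5·γ·B·N_γ·s_γ = 0.5 × 18.6 × 4.11 × 14.3 × 0.8 = 437.27 kPa.
q_ult = 682.25 + 437.27 = 1119.5 kPa.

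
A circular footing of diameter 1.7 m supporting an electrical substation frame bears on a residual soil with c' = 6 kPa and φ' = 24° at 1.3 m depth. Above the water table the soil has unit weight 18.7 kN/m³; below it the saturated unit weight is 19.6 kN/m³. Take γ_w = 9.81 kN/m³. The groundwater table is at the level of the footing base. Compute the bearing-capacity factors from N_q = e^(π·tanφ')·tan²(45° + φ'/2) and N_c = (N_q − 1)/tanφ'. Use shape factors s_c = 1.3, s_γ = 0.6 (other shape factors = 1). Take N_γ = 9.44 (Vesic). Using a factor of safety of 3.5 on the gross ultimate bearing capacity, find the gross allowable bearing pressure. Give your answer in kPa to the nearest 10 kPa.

N_q = e^(π·tan24°)·tan²(57°) = 9.6; N_c = (N_q − 1)/tanφ' = 19.32.
Effective surcharge at the founding depth q = γ·D_f = 18.7 × 1.3 = 24.31 kPa.
The water table coincides with the base, so in the self-weight term γ → γ' = 9.79 kN/m³.
q_ult = c·N_c·s_c + q·N_q + 0.5·γ·B·N_γ·s_γ
     = 6 × 19.324 × 1.3 + 24.31 × 9.6034 + 0.5 × 9.79 × 1.7 × 9.44 × 0.6
     = 150.72 + 233.46 + 47.133 = 431.32 kPa.
q_all = 431.32 / 3.5 = 123.23 kPa.

q_all ≈ 120 kPa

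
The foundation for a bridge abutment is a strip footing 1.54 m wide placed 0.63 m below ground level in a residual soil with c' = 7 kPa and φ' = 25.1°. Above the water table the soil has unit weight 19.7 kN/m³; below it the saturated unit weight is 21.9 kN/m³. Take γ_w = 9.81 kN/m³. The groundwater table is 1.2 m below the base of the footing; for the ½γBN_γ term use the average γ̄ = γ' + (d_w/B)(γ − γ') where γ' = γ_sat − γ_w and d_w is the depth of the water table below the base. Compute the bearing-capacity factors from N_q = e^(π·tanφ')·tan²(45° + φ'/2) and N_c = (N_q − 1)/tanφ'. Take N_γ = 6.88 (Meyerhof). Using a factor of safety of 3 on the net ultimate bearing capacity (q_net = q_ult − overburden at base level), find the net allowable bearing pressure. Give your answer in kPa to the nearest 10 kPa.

q_all(net) ≈ 120 kPa

N_q = e^(π·tan25.1°)·tan²(57.55°) = 10.78; N_c = (N_q − 1)/tanφ' = 20.87.
q = γ·D_f = 19.7 × 0.63 = 12.411 kPa.
γ' = 12.09 kN/m³; averaging over the depth B below the base, γ̄ = γ' + (d_w/B)(γ − γ') = 18.02 kN/m³.
c·N_c = 7 × 20.867 = 146.07 kPa
q·N_q = 12.411 × 10.775 = 133.73 kPa
0.5·γ·B·N_γ = 0.5 × 18.02 × 1.54 × 6.88 = 95.462 kPa
q_ult = 146.07 + 133.73 + 95.462 = 375.26 kPa.
q_net = 375.26 − 12.411 = 362.85 kPa.
q_all(net) = 362.85 / 3 = 120.95 kPa.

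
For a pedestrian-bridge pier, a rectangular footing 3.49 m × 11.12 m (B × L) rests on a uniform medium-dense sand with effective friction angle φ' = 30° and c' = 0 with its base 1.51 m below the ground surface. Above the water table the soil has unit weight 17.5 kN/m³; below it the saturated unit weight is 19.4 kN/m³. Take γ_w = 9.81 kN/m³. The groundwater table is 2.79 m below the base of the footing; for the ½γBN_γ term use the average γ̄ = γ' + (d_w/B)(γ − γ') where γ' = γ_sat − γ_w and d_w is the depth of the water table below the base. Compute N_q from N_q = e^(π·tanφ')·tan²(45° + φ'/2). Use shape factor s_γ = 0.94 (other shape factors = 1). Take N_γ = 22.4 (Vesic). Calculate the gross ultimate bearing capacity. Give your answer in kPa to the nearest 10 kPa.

tan30° = 0.5774, so N_q = e^(π×0.5774)·tan²(60°) = 6.134 × 3.0 = 18.4.
q = γ·D_f = 17.5 × 1.51 = 26.425 kPa.
γ' = 9.59 kN/m³; averaging over the depth B below the base, γ̄ = γ' + (d_w/B)(γ − γ') = 15.913 kN/m³.
q·N_q = 26.425 × 18.401 = 486.25 kPa
0.5·γ·B·N_γ·s_γ = 0.5 × 15.913 × 3.49 × 22.4 × 0.94 = 584.7 kPa
q_ult = 486.25 + 584.7 = 1071 kPa.

q_ult ≈ 1070 kPa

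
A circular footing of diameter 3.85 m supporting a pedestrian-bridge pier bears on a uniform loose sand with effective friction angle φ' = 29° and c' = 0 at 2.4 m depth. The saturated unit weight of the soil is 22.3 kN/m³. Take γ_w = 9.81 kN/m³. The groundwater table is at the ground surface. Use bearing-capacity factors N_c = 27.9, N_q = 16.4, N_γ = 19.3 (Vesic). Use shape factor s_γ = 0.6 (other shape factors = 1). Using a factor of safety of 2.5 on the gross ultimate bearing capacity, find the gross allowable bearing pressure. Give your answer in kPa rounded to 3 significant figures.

q_all ≈ 308 kPa

With the water table at the surface the whole profile is submerged: γ' = 22.3 − 9.81 = 12.49 kN/m³, so q = γ'·D_f = 29.976 kPa; the same γ' applies in the ½γBN_γ term.
q_ult = q·N_q + 0.5·γ·B·N_γ·s_γ
     = 29.976 × 16.4 + 0.5 × 12.49 × 3.85 × 19.3 × 0.6
     = 491.61 + 278.42 = 770.03 kPa.
q_all = 770.03 / 2.5 = 308.01 kPa.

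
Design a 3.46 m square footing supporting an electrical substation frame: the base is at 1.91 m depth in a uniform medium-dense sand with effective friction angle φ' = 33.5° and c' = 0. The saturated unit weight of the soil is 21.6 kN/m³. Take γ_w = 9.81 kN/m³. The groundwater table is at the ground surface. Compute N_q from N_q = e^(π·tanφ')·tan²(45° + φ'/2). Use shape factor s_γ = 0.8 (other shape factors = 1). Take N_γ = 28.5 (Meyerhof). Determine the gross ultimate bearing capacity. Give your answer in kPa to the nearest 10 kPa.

tan33.5° = 0.6619, so N_q = e^(π×0.6619)·tan²(61.75°) = 7.999 × 3.464 = 27.71.
γ' = 21.6 − 9.81 = 11.79 kN/m³ (submerged throughout). q = 11.79 × 1.91 = 22.519 kPa; the same γ' applies in the ½γBN_γ term.
q·N_q = 22.519 × 27.707 = 623.94 kPa
0.5·γ·B·N_γ·s_γ = 0.5 × 11.79 × 3.46 × 28.5 × 0.8 = 465.04 kPa
q_ult = 623.94 + 465.04 = 1089 kPa.

q_ult ≈ 1090 kPa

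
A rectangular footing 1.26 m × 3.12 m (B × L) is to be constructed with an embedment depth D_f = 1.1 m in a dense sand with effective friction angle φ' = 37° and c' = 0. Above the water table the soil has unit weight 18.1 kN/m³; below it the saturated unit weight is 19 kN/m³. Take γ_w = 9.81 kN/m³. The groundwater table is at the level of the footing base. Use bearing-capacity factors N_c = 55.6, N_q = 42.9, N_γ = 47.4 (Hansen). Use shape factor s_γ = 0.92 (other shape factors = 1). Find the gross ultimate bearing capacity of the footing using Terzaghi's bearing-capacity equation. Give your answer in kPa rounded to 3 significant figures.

Effective surcharge at the founding depth q = γ·D_f = 18.1 × 1.1 = 19.91 kPa.
The water table coincides with the base, so in the self-weight term γ → γ' = 9.19 kN/m³.
q_ult = q·N_q + 0.5·γ·B·N_γ·s_γ
     = 19.91 × 42.9 + 0.5 × 9.19 × 1.26 × 47.4 × 0.92
     = 854.14 + 252.48 = 1106.6 kPa.

q_ult ≈ 1110 kPa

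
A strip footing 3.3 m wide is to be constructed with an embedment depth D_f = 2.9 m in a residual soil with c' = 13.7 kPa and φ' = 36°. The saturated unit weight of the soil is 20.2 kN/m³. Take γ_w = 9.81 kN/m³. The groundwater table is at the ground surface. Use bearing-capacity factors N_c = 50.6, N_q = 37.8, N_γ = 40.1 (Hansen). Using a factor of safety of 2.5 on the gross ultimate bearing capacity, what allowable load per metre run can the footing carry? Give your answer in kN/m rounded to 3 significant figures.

≈ 3330 kN/m

Water table at ground surface, so effective unit weight γ' = 20.2 − 9.81 = 10.39 kN/m³ is used throughout; overburden q = 10.39 × 2.9 = 30.131 kPa; the same γ' applies in the ½γBN_γ term.
Cohesion term c·N_c = 13.7 × 50.6 = 693.22 kPa; surcharge term q·N_q = 30.131 × 37.8 = 1139 kPa; self-weight term 0.5·γ·B·N_γ = 0.5 × 10.39 × 3.3 × 40.1 = 687.45 kPa.
q_ult = 693.22 + 1139 + 687.45 = 2519.6 kPa.
Gross allowable pressure q_all = 2519.6 / 2.5 = 1007.9 kPa.
Allowable wall load = q_all × B = 1007.9 × 3.3 = 3325.9 kN per metre run.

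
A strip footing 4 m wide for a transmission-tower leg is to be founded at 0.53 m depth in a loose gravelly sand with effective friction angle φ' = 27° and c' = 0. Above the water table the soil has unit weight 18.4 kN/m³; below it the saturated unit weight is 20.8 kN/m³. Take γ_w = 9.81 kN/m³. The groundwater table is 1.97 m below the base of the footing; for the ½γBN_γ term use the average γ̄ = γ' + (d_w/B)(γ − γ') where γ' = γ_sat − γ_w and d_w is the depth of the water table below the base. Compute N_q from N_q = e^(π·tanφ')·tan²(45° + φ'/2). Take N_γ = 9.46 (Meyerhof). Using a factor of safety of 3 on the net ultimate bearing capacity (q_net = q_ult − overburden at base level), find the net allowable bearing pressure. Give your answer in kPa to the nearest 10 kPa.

N_q = e^(π·tan27°)·tan²(58.5°) = 13.2.
Effective surcharge at the founding depth q = γ·D_f = 18.4 × 0.53 = 9.752 kPa.
With d_w = 1.97 m < B, γ̄ = 10.99 + (1.97/4) × (18.4 − 10.99) = 14.639 kN/m³.
q_ult = q·N_q + 0.5·γ·B·N_γ
     = 9.752 × 13.199 + 0.5 × 14.639 × 4 × 9.46
     = 128.72 + 276.98 = 405.7 kPa.
q_net = 405.7 − 9.752 = 395.94 kPa.
q_all(net) = 395.94 / 3 = 131.98 kPa.

q_all(net) ≈ 130 kPa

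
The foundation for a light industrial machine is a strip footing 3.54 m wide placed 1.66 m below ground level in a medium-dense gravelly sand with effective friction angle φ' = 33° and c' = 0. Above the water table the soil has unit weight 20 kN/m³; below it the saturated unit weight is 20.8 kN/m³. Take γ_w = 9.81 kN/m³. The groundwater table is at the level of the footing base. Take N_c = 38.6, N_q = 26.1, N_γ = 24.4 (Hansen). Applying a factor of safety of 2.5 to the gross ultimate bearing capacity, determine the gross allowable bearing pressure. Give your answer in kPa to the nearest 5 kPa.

Effective surcharge at the founding depth q = γ·D_f = 20 × 1.66 = 33.2 kPa.
The water table coincides with the base, so in the self-weight term γ → γ' = 10.99 kN/m³.
q_ult = q·N_q + 0.5·γ·B·N_γ
     = 33.2 × 26.1 + 0.5 × 10.99 × 3.54 × 24.4
     = 866.52 + 474.64 = 1341.2 kPa.
q_all = q_ult / FS = 1341.2 / 2.5 = 536.46 kPa.

q_all ≈ 535 kPa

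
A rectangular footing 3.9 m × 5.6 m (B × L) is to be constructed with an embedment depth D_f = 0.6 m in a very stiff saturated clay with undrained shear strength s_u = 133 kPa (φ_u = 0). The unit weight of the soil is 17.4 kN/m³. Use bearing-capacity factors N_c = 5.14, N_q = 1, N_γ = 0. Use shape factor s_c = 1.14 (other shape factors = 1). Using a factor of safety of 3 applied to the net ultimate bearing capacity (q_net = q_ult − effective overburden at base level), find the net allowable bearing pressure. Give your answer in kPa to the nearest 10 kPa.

q_all(net) ≈ 260 kPa

Effective surcharge at the founding depth q = γ·D_f = 17.4 × 0.6 = 10.44 kPa.
q_ult = c·N_c·s_c + q·N_q
     = 133 × 5.14 × 1.14 + 10.44 × 1
     = 779.33 + 10.44 = 789.77 kPa.
Net ultimate: q_net = 789.77 − 10.44 = 779.33 kPa.
q_all(net) = 779.33 / 3 = 259.78 kPa.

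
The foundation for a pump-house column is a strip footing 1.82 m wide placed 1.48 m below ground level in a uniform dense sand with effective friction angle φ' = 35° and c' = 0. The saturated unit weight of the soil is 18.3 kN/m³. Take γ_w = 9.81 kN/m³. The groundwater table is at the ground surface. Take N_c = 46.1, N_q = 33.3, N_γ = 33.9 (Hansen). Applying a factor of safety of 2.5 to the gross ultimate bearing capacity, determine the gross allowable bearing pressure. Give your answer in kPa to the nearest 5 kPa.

q_all ≈ 270 kPa

With the water table at the surface the whole profile is submerged: γ' = 18.3 − 9.81 = 8.49 kN/m³, so q = γ'·D_f = 12.565 kPa; the same γ' applies in the ½γBN_γ term.
q_ult = q·N_q + 0.5·γ·B·N_γ
     = 12.565 × 33.3 + 0.5 × 8.49 × 1.82 × 33.9
     = 418.42 + 261.91 = 680.33 kPa.
q_all = q_ult / FS = 680.33 / 2.5 = 272.13 kPa.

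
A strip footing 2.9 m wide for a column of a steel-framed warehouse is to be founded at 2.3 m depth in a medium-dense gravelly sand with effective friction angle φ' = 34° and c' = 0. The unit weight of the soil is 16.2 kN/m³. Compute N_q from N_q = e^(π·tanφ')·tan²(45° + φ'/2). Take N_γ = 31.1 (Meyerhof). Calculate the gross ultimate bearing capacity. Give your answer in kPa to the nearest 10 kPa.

q_ult ≈ 1830 kPa

tan34° = 0.6745, so N_q = e^(π×0.6745)·tan²(62°) = 8.323 × 3.537 = 29.44.
q = γ·D_f = 16.2 × 2.3 = 37.26 kPa.
q·N_q = 37.26 × 29.44 = 1096.9 kPa
0.5·γ·B·N_γ = 0.5 × 16.2 × 2.9 × 31.1 = 730.54 kPa
q_ult = 1096.9 + 730.54 = 1827.5 kPa.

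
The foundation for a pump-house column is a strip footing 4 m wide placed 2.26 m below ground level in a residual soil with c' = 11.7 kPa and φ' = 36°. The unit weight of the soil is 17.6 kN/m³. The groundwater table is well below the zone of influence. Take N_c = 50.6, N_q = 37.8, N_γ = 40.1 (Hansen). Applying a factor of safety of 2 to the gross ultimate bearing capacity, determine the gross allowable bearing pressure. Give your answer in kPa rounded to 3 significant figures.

q_all ≈ 1750 kPa

Effective surcharge at the founding depth q = γ·D_f = 17.6 × 2.26 = 39.776 kPa.
q_ult = c·N_c + q·N_q + 0.5·γ·B·N_γ
     = 11.7 × 50.6 + 39.776 × 37.8 + 0.5 × 17.6 × 4 × 40.1
     = 592.02 + 1503.5 + 1411.5 = 3507.1 kPa.
q_all = q_ult / FS = 3507.1 / 2 = 1753.5 kPa.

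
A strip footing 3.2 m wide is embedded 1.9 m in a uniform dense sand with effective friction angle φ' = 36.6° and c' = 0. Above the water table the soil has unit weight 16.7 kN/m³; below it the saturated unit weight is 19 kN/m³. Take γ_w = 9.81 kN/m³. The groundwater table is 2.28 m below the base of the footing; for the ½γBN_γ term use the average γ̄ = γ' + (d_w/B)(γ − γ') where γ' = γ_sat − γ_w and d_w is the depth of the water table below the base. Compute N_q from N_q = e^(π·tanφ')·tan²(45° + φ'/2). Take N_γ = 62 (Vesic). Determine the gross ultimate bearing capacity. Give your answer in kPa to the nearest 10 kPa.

q_ult ≈ 2740 kPa

tan36.6° = 0.7427, so N_q = e^(π×0.7427)·tan²(63.3°) = 10.31 × 3.953 = 40.76.
q = γ·D_f = 16.7 × 1.9 = 31.73 kPa.
γ' = 9.19 kN/m³; averaging over the depth B below the base, γ̄ = γ' + (d_w/B)(γ − γ') = 14.541 kN/m³.
q·N_q = 31.73 × 40.76 = 1293.3 kPa
0.5·γ·B·N_γ = 0.5 × 14.541 × 3.2 × 62 = 1442.5 kPa
q_ult = 1293.3 + 1442.5 = 2735.8 kPa.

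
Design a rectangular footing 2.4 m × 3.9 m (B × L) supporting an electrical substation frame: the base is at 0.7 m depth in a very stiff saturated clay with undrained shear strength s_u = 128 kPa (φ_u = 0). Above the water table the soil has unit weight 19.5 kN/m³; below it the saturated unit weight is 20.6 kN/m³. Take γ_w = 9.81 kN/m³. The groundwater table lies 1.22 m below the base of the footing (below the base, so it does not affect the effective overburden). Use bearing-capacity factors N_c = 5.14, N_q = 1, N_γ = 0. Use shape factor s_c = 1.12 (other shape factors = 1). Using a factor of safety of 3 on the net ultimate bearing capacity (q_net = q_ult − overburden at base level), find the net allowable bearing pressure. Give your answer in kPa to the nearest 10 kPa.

Effective surcharge at the founding depth q = γ·D_f = 19.5 × 0.7 = 13.65 kPa.
q_ult = c·N_c·s_c + q·N_q
     = 128 × 5.14 × 1.12 + 13.65 × 1
     = 736.87 + 13.65 = 750.52 kPa.
q_net = 750.52 − 13.65 = 736.87 kPa.
q_all(net) = 736.87 / 3 = 245.62 kPa.

q_all(net) ≈ 250 kPa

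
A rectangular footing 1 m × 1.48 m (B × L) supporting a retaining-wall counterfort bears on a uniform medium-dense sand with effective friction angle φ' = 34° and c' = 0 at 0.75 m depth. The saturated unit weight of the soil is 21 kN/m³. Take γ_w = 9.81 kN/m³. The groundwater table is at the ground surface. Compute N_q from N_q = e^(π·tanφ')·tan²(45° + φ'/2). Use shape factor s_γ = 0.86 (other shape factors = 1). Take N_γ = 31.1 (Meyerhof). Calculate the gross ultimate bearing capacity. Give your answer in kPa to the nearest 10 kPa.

q_ult ≈ 400 kPa

tan34° = 0.6745, so N_q = e^(π×0.6745)·tan²(62°) = 8.323 × 3.537 = 29.44.
γ' = 21 − 9.81 = 11.19 kN/m³ (submerged throughout). q = 11.19 × 0.75 = 8.3925 kPa; the same γ' applies in the ½γBN_γ term.
q·N_q = 8.3925 × 29.44 = 247.07 kPa
0.5·γ·B·N_γ·s_γ = 0.5 × 11.19 × 1 × 31.1 × 0.86 = 149.64 kPa
q_ult = 247.07 + 149.64 = 396.72 kPa.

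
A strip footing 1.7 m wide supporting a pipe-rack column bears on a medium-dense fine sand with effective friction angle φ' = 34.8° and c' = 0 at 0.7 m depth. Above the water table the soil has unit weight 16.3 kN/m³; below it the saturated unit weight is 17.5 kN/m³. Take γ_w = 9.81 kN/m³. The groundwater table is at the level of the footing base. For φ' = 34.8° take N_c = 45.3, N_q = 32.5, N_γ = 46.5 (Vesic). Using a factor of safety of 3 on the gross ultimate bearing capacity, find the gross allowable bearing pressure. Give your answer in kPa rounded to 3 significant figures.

q = γ·D_f = 16.3 × 0.7 = 11.41 kPa.
For the ½γBN_γ term take γ' = 17.5 − 9.81 = 7.69 kN/m³ (soil below base is submerged).
q·N_q = 11.41 × 32.5 = 370.82 kPa
0.5·γ·B·N_γ = 0.5 × 7.69 × 1.7 × 46.5 = 303.95 kPa
q_ult = 370.82 + 303.95 = 674.77 kPa.
q_all = 674.77 / 3 = 224.92 kPa.

q_all ≈ 225 kPa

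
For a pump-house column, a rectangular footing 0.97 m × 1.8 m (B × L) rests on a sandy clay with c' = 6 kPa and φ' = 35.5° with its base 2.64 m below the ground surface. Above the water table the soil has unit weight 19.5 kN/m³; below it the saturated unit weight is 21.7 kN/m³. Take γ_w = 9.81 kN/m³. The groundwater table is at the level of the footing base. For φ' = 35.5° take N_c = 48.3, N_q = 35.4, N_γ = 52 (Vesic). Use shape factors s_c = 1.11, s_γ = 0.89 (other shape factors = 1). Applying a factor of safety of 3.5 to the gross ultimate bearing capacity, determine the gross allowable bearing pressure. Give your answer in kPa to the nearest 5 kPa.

Effective surcharge at the founding depth q = γ·D_f = 19.5 × 2.64 = 51.48 kPa.
The water table coincides with the base, so in the self-weight term γ → γ' = 11.89 kN/m³.
q_ult = c·N_c·s_c + q·N_q + 0.5·γ·B·N_γ·s_γ
     = 6 × 48.3 × 1.11 + 51.48 × 35.4 + 0.5 × 11.89 × 0.97 × 52 × 0.89
     = 321.68 + 1822.4 + 266.88 = 2411 kPa.
q_all = q_ult / FS = 2411 / 3.5 = 688.84 kPa.

q_all ≈ 690 kPa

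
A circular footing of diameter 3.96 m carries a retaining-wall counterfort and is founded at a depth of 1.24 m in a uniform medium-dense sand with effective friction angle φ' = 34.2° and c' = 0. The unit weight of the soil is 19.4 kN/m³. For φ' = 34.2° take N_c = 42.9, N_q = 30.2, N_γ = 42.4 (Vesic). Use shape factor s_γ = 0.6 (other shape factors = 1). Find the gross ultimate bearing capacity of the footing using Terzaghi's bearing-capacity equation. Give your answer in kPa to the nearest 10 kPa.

q = γ·D_f = 19.4 × 1.24 = 24.056 kPa.
q·N_q = 24.056 × 30.2 = 726.49 kPa
0.5·γ·B·N_γ·s_γ = 0.5 × 19.4 × 3.96 × 42.4 × 0.6 = 977.2 kPa
q_ult = 726.49 + 977.2 = 1703.7 kPa.

q_ult ≈ 1700 kPa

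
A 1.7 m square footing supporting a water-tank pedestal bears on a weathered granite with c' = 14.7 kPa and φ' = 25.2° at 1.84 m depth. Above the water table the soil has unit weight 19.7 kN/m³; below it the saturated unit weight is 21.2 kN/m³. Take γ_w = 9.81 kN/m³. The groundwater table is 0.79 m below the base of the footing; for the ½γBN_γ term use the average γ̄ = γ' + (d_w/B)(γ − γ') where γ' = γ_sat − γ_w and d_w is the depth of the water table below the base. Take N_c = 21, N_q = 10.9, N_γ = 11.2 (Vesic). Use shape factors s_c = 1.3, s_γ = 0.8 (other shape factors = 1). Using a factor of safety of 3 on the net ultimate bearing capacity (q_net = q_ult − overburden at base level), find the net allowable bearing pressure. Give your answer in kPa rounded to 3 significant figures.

Effective surcharge at the founding depth q = γ·D_f = 19.7 × 1.84 = 36.248 kPa.
With d_w = 0.79 m < B, γ̄ = 11.39 + (0.79/1.7) × (19.7 − 11.39) = 15.252 kN/m³.
q_ult = c·N_c·s_c + q·N_q + 0.5·γ·B·N_γ·s_γ
     = 14.7 × 21 × 1.3 + 36.248 × 10.9 + 0.5 × 15.252 × 1.7 × 11.2 × 0.8
     = 401.31 + 395.1 + 116.16 = 912.57 kPa.
q_net = 912.57 − 36.248 = 876.32 kPa.
q_all(net) = 876.32 / 3 = 292.11 kPa.

q_all(net) ≈ 292 kPa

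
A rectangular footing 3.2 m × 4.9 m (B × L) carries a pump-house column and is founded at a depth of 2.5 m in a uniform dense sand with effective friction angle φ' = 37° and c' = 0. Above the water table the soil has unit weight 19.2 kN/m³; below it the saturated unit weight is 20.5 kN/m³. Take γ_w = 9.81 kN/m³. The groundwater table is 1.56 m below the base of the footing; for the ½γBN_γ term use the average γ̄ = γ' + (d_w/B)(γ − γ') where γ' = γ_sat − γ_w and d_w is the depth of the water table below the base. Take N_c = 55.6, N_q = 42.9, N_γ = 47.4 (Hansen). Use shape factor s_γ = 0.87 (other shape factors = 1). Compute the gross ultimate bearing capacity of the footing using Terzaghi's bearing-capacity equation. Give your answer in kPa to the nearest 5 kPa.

Effective surcharge at the founding depth q = γ·D_f = 19.2 × 2.5 = 48 kPa.
With d_w = 1.56 m < B, γ̄ = 10.69 + (1.56/3.2) × (19.2 − 10.69) = 14.839 kN/m³.
q_ult = q·N_q + 0.5·γ·B·N_γ·s_γ
     = 48 × 42.9 + 0.5 × 14.839 × 3.2 × 47.4 × 0.87
     = 2059.2 + 979.06 = 3038.3 kPa.

q_ult ≈ 3040 kPa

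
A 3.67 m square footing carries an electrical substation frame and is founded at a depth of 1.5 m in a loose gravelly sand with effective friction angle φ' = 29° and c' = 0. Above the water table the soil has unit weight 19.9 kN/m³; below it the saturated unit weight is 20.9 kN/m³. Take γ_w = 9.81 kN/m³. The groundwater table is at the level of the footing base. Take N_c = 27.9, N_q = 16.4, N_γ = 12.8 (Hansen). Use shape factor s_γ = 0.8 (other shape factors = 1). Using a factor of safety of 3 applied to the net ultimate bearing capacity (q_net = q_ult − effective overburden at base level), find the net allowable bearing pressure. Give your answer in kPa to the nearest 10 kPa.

q_all(net) ≈ 220 kPa

Effective surcharge at the founding depth q = γ·D_f = 19.9 × 1.5 = 29.85 kPa.
The water table coincides with the base, so in the self-weight term γ → γ' = 11.09 kN/m³.
q_ult = q·N_q + 0.5·γ·B·N_γ·s_γ
     = 29.85 × 16.4 + 0.5 × 11.09 × 3.67 × 12.8 × 0.8
     = 489.54 + 208.39 = 697.93 kPa.
Net ultimate: q_net = 697.93 − 29.85 = 668.08 kPa.
q_all(net) = 668.08 / 3 = 222.69 kPa.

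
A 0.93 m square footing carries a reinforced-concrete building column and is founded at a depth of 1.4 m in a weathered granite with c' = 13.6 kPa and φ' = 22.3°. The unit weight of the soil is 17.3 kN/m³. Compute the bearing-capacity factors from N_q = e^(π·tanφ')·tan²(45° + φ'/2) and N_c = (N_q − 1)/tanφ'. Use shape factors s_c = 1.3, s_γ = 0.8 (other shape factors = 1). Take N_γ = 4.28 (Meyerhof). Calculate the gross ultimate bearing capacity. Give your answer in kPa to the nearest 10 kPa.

q_ult ≈ 530 kPa

tan22.3° = 0.4101, so N_q = e^(π×0.4101)·tan²(56.15°) = 3.627 × 2.223 = 8.06.
N_c = (8.06 − 1)/tan22.3° = 17.22.
Overburden at base level: q = 17.3 × 1.4 = 24.22 kPa.
Cohesion term c·N_c·s_c = 13.6 × 17.222 × 1.3 = 304.48 kPa; surcharge term q·N_q = 24.22 × 8.0632 = 195.29 kPa; self-weight term 0.5·γ·B·N_γ·s_γ = 0.5 × 17.3 × 0.93 × 4.28 × 0.8 = 27.544 kPa.
q_ult = 304.48 + 195.29 + 27.544 = 527.32 kPa.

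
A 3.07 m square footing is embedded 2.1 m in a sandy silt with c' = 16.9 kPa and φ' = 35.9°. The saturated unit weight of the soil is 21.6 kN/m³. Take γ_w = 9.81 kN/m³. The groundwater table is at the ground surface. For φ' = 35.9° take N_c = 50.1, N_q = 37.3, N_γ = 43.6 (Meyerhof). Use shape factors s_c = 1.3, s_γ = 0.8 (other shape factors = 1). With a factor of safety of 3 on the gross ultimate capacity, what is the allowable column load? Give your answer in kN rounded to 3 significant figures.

P_all ≈ 8340 kN

With the water table at the surface the whole profile is submerged: γ' = 21.6 − 9.81 = 11.79 kN/m³, so q = γ'·D_f = 24.759 kPa; the same γ' applies in the ½γBN_γ term.
q_ult = c·N_c·s_c + q·N_q + 0.5·γ·B·N_γ·s_γ
     = 16.9 × 50.1 × 1.3 + 24.759 × 37.3 + 0.5 × 11.79 × 3.07 × 43.6 × 0.8
     = 1100.7 + 923.51 + 631.25 = 2655.5 kPa.
Gross allowable pressure q_all = 2655.5 / 3 = 885.15 kPa.
Footing area = 9.4249 m², so allowable column load = 885.15 × 9.4249 = 8342.5 kN.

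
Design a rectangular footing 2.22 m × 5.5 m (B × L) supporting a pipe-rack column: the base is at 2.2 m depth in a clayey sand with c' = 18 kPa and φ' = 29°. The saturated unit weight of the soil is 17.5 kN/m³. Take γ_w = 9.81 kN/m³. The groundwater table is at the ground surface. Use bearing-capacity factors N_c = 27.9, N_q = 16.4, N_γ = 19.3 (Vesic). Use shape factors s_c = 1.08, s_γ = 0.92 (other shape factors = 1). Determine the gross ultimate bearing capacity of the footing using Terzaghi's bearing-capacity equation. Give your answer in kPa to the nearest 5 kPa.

q_ult ≈ 970 kPa

γ' = 17.5 − 9.81 = 7.69 kN/m³ (submerged throughout). q = 7.69 × 2.2 = 16.918 kPa; the same γ' applies in the ½γBN_γ term.
c·N_c·s_c = 18 × 27.9 × 1.08 = 542.38 kPa
q·N_q = 16.918 × 16.4 = 277.46 kPa
0.5·γ·B·N_γ·s_γ = 0.5 × 7.69 × 2.22 × 19.3 × 0.92 = 151.56 kPa
q_ult = 542.38 + 277.46 + 151.56 = 971.39 kPa.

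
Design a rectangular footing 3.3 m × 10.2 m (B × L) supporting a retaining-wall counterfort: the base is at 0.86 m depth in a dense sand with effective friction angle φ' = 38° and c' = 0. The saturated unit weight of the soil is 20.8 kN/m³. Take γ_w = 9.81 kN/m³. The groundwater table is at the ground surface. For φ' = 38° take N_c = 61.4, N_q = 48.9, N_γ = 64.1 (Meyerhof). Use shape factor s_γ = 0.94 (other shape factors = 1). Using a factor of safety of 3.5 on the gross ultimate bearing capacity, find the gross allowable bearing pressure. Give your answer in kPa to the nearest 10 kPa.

γ' = 20.8 − 9.81 = 10.99 kN/m³ (submerged throughout). q = 10.99 × 0.86 = 9.4514 kPa; the same γ' applies in the ½γBN_γ term.
q·N_q = 9.4514 × 48.9 = 462.17 kPa
0.5·γ·B·N_γ·s_γ = 0.5 × 10.99 × 3.3 × 64.1 × 0.94 = 1092.6 kPa
q_ult = 462.17 + 1092.6 = 1554.8 kPa.
q_all = 1554.8 / 3.5 = 444.23 kPa.

q_all ≈ 440 kPa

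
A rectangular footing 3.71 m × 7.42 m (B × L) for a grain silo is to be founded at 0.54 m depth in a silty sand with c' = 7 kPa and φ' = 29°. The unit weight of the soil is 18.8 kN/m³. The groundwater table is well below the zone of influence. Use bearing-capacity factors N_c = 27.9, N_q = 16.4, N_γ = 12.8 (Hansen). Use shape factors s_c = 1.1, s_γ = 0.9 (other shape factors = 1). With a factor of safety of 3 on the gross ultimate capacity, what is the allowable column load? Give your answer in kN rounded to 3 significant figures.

Effective surcharge at the founding depth q = γ·D_f = 18.8 × 0.54 = 10.152 kPa.
q_ult = c·N_c·s_c + q·N_q + 0.5·γ·B·N_γ·s_γ
     = 7 × 27.9 × 1.1 + 10.152 × 16.4 + 0.5 × 18.8 × 3.71 × 12.8 × 0.9
     = 214.83 + 166.49 + 401.75 = 783.07 kPa.
Gross allowable pressure q_all = 783.07 / 3 = 261.02 kPa.
Footing area = 27.5282 m², so allowable column load = 261.02 × 27.5282 = 7185.5 kN.

P_all ≈ 7190 kN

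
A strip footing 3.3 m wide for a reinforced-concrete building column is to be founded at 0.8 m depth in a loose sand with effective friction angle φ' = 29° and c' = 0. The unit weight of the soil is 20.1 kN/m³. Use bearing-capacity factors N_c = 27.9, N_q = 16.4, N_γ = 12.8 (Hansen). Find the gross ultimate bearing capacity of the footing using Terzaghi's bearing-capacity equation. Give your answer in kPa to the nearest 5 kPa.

q_ult ≈ 690 kPa

q = γ·D_f = 20.1 × 0.8 = 16.08 kPa.
q·N_q = 16.08 × 16.4 = 263.71 kPa
0.5·γ·B·N_γ = 0.5 × 20.1 × 3.3 × 12.8 = 424.51 kPa
q_ult = 263.71 + 424.51 = 688.22 kPa.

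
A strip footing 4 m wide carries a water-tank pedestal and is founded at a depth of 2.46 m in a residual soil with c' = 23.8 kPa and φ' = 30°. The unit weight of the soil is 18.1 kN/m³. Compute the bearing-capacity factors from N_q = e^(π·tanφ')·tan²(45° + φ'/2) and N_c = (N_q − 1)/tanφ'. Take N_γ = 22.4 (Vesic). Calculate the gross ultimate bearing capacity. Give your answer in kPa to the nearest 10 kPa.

tan30° = 0.5774, so N_q = e^(π×0.5774)·tan²(60°) = 6.134 × 3.0 = 18.4.
N_c = (18.4 − 1)/tan30° = 30.14.
q = γ·D_f = 18.1 × 2.46 = 44.526 kPa.
c·N_c = 23.8 × 30.14 = 717.32 kPa
q·N_q = 44.526 × 18.401 = 819.33 kPa
0.5·γ·B·N_γ = 0.5 × 18.1 × 4 × 22.4 = 810.88 kPa
q_ult = 717.32 + 819.33 + 810.88 = 2347.5 kPa.

q_ult ≈ 2350 kPa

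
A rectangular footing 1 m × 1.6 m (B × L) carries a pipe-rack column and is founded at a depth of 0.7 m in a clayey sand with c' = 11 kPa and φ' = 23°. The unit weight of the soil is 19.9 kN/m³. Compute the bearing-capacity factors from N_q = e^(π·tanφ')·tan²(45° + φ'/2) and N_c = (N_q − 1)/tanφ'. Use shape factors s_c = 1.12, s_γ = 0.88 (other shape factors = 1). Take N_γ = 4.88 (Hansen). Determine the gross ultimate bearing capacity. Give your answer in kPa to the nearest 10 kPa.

tan23° = 0.4245, so N_q = e^(π×0.4245)·tan²(56.5°) = 3.794 × 2.283 = 8.66.
N_c = (8.66 − 1)/tan23° = 18.05.
q = γ·D_f = 19.9 × 0.7 = 13.93 kPa.
c·N_c·s_c = 11 × 18.049 × 1.12 = 222.36 kPa
q·N_q = 13.93 × 8.6612 = 120.65 kPa
0.5·γ·B·N_γ·s_γ = 0.5 × 19.9 × 1 × 4.88 × 0.88 = 42.729 kPa
q_ult = 222.36 + 120.65 + 42.729 = 385.74 kPa.

q_ult ≈ 390 kPa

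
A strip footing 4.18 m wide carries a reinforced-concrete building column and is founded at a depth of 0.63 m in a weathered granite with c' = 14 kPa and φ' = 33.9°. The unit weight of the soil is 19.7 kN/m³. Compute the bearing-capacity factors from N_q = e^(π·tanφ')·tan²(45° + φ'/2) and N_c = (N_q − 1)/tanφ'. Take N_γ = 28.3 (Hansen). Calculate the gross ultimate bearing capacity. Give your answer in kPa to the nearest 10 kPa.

q_ult ≈ 2110 kPa

tan33.9° = 0.672, so N_q = e^(π×0.672)·tan²(61.95°) = 8.257 × 3.522 = 29.08.
N_c = (29.08 − 1)/tan33.9° = 41.79.
q = γ·D_f = 19.7 × 0.63 = 12.411 kPa.
c·N_c = 14 × 41.793 = 585.1 kPa
q·N_q = 12.411 × 29.083 = 360.96 kPa
0.5·γ·B·N_γ = 0.5 × 19.7 × 4.18 × 28.3 = 1165.2 kPa
q_ult = 585.1 + 360.96 + 1165.2 = 2111.2 kPa.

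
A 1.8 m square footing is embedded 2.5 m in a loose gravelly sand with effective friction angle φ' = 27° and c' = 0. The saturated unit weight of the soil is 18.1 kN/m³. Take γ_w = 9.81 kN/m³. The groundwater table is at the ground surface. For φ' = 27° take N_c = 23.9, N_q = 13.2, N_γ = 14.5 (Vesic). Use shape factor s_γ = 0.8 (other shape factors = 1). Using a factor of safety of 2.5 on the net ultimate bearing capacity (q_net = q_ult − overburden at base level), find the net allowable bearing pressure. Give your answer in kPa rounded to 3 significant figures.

q_all(net) ≈ 136 kPa

Water table at ground surface, so effective unit weight γ' = 18.1 − 9.81 = 8.29 kN/m³ is used throughout; overburden q = 8.29 × 2.5 = 20.725 kPa; the same γ' applies in the ½γBN_γ term.
Surcharge term q·N_q = 20.725 × 13.2 = 273.57 kPa; self-weight term 0.5·γ·B·N_γ·s_γ = 0.5 × 8.29 × 1.8 × 14.5 × 0.8 = 86.548 kPa.
q_ult = 273.57 + 86.548 = 360.12 kPa.
q_net = 360.12 − 20.725 = 339.39 kPa.
q_all(net) = 339.39 / 2.5 = 135.76 kPa.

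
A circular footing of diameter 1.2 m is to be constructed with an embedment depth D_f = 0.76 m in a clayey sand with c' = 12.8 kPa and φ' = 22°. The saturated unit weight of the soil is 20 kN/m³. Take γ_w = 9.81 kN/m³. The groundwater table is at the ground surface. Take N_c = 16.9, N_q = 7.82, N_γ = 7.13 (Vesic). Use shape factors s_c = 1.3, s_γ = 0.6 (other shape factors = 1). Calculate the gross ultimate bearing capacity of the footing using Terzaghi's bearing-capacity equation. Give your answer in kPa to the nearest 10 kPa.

q_ult ≈ 370 kPa

γ' = 20 − 9.81 = 10.19 kN/m³ (submerged throughout). q = 10.19 × 0.76 = 7.7444 kPa; the same γ' applies in the ½γBN_γ term.
c·N_c·s_c = 12.8 × 16.9 × 1.3 = 281.22 kPa
q·N_q = 7.7444 × 7.82 = 60.561 kPa
0.5·γ·B·N_γ·s_γ = 0.5 × 10.19 × 1.2 × 7.13 × 0.6 = 26.156 kPa
q_ult = 281.22 + 60.561 + 26.156 = 367.93 kPa.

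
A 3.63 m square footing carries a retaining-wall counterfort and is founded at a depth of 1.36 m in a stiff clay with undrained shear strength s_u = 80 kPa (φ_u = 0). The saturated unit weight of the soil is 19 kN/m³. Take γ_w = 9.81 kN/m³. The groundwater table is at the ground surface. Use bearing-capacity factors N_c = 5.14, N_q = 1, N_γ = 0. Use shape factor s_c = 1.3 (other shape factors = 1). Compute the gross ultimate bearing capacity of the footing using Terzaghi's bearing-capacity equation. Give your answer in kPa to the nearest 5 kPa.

q_ult ≈ 545 kPa

γ' = 19 − 9.81 = 9.19 kN/m³ (submerged throughout). q = 9.19 × 1.36 = 12.498 kPa.
c·N_c·s_c = 80 × 5.14 × 1.3 = 534.56 kPa
q·N_q = 12.498 × 1 = 12.498 kPa
q_ult = 534.56 + 12.498 = 547.06 kPa.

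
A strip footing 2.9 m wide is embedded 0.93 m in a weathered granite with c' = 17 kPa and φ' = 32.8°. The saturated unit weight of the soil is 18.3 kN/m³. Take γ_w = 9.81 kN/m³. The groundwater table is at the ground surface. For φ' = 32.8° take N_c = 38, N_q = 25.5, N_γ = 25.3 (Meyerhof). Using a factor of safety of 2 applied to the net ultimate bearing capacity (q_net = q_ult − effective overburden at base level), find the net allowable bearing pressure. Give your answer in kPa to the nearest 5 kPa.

q_all(net) ≈ 575 kPa

With the water table at the surface the whole profile is submerged: γ' = 18.3 − 9.81 = 8.49 kN/m³, so q = γ'·D_f = 7.8957 kPa; the same γ' applies in the ½γBN_γ term.
q_ult = c·N_c + q·N_q + 0.5·γ·B·N_γ
     = 17 × 38 + 7.8957 × 25.5 + 0.5 × 8.49 × 2.9 × 25.3
     = 646 + 201.34 + 311.46 = 1158.8 kPa.
Net ultimate: q_net = 1158.8 − 7.8957 = 1150.9 kPa.
q_all(net) = 1150.9 / 2 = 575.45 kPa.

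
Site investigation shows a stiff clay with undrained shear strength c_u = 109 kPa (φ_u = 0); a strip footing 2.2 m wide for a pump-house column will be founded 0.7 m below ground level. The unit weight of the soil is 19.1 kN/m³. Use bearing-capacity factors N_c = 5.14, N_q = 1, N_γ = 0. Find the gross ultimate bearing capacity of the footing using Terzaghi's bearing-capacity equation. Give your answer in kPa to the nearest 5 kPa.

q_ult ≈ 575 kPa

Effective surcharge at the founding depth q = γ·D_f = 19.1 × 0.7 = 13.37 kPa.
q_ult = c·N_c + q·N_q
     = 109 × 5.14 + 13.37 × 1
     = 560.26 + 13.37 = 573.63 kPa.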